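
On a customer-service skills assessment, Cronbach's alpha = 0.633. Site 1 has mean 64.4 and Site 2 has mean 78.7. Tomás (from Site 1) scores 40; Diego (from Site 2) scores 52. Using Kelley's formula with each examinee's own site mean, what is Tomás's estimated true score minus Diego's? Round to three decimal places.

-12.844

T̂_Tomás = 0.633(40) + 0.367(64.4) = 48.95480
T̂_Diego = 0.633(52) + 0.367(78.7) = 61.79890
Difference = 48.95480 − 61.79890 = -12.84410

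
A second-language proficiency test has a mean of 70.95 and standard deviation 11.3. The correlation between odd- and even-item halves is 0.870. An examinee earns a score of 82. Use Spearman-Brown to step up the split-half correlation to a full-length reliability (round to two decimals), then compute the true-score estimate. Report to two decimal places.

81.23

Spearman-Brown: ρ = 2r/(1 + r) = 2(0.870)/(1 + 0.870) = 1.7400/1.870 = 0.9305 → 0.93
Regress the observed score toward the mean by the unreliability: T̂ = 0.93·82 + 0.07·70.95 = 76.26 + 4.9665 = 81.227.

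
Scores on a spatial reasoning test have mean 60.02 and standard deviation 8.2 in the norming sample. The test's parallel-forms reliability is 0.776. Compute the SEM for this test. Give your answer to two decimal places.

SEM = SD · √(1 − ρ) = 8.2 × √0.224 = 8.2 × 0.4733 = 3.881

3.88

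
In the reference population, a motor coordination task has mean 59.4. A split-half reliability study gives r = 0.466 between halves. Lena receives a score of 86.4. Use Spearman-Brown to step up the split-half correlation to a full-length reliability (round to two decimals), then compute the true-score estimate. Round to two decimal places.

76.68

Spearman-Brown: ρ = 2r/(1 + r) = 2(0.466)/(1 + 0.466) = 0.9320/1.466 = 0.6357 → 0.64
T̂ = 0.64(86.4) + 0.36(59.4) = 55.296 + 21.384 = 76.680 → 76.68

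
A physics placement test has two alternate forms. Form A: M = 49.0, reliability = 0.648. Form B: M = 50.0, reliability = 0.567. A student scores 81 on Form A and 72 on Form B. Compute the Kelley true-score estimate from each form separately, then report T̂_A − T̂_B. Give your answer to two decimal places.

T̂_A = 0.648(81) + 0.352(49.0) = 69.7360
T̂_B = 0.567(72) + 0.433(50.0) = 62.4740
T̂_A − T̂_B = 7.2620

7.26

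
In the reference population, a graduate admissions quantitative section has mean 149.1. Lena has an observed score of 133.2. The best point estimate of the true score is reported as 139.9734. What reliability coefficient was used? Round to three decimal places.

0.574

T̂ = ρX + (1 − ρ)μ  ⇒  T̂ − μ = ρ(X − μ)
ρ = (T̂ − μ)/(X − μ) = (139.9734 − 149.1) / (133.2 − 149.1) = -9.1266 / -15.9 = 0.57400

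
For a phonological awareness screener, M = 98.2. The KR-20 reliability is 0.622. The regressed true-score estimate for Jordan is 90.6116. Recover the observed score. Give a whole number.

86

T̂ = ρX + (1 − ρ)μ  ⇒  X = (T̂ − (1 − ρ)μ) / ρ
X = (90.6116 − 0.378 × 98.2) / 0.622 = (90.6116 − 37.1196) / 0.622 = 53.4920 / 0.622 = 86.00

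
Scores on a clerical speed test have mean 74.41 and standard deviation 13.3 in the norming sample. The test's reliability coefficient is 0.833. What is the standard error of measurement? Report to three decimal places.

5.435

SEM = SD · √(1 − ρ) = 13.3 × √0.167 = 13.3 × 0.4087 = 5.4351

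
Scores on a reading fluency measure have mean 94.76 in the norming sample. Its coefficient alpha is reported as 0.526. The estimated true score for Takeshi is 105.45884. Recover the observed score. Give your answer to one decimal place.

T̂ = ρX + (1 − ρ)μ  ⇒  X = (T̂ − (1 − ρ)μ) / ρ
X = (105.45884 − 0.474 × 94.76) / 0.526 = (105.45884 − 44.91624) / 0.526 = 60.54260 / 0.526 = 115.100

115.1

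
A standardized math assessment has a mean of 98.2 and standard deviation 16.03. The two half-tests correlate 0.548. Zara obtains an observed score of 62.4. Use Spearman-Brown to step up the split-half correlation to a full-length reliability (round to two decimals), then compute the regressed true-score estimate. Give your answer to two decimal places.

72.78

Spearman-Brown: ρ = 2r/(1 + r) = 2(0.548)/(1 + 0.548) = 1.0960/1.548 = 0.7080 → 0.71
Kelley's formula gives T̂ = 0.71·62.4 + 0.29·98.2 = 44.304 + 28.478 = 72.782.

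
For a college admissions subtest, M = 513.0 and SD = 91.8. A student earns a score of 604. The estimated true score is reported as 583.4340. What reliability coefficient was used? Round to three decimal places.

T̂ = ρX + (1 − ρ)μ  ⇒  T̂ − μ = ρ(X − μ)
ρ = (T̂ − μ)/(X − μ) = (583.4340 − 513.0) / (604 − 513.0) = 70.4340 / 91.0 = 0.77400

0.774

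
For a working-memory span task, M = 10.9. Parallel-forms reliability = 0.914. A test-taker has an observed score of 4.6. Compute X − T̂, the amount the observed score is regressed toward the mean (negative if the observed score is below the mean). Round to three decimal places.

-0.542

T̂ = 0.914(4.6) + 0.086(10.9) = 4.2044 + 0.9374 = 5.14180 → 5.1418
X − T̂ = 4.6 − 5.1418 = -0.5418 → -0.542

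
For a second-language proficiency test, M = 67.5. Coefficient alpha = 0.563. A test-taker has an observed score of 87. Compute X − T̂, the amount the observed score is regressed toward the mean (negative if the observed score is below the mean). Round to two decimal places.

8.52

T̂ = ρX + (1 − ρ)μ
  = 0.563 × 87 + 0.437 × 67.5
  = 48.981 + 29.4975
  = 78.4785
  ≈ 78.478
X − T̂ = 87 − 78.478 = 8.522 → 8.52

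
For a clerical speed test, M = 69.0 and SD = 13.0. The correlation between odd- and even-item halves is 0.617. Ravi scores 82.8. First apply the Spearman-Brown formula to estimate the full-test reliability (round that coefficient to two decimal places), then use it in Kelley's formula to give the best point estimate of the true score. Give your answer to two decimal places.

79.49

Spearman-Brown: ρ = 2r/(1 + r) = 2(0.617)/(1 + 0.617) = 1.2340/1.617 = 0.7631 → 0.76
T̂ = 0.76(82.8) + 0.24(69.0) = 62.928 + 16.560 = 79.488 → 79.49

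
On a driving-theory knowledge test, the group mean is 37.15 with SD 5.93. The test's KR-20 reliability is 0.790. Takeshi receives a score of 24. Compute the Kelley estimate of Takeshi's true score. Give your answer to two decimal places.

Regress the observed score toward the mean by the unreliability: T̂ = 0.790·24 + 0.210·37.15 = 18.960 + 7.80150 = 26.761.

26.76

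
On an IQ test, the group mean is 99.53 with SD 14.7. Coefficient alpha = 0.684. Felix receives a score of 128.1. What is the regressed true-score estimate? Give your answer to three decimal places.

119.072

T̂ = 0.684(128.1) + 0.316(99.53) = 87.6204 + 31.45148 = 119.0719 → 119.072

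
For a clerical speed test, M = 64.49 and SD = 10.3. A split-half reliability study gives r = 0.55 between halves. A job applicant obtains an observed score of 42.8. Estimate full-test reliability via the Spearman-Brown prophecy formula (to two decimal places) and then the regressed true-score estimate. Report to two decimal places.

49.09

Spearman-Brown: ρ = 2r/(1 + r) = 2(0.55)/(1 + 0.55) = 1.100/1.55 = 0.7097 → 0.71
T̂ = 0.71(42.8) + 0.29(64.49) = 30.388 + 18.7021 = 49.090 → 49.09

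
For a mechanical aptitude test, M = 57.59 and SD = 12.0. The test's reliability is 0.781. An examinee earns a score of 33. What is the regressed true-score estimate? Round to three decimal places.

38.385

Kelley's formula gives T̂ = 0.781·33 + 0.219·57.59 = 25.773 + 12.61221 = 38.3852.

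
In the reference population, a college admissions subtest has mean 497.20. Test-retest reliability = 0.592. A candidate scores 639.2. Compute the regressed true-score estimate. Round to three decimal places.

T̂ = 0.592(639.2) + 0.408(497.20) = 378.4064 + 202.85760 = 581.2640 → 581.264

581.264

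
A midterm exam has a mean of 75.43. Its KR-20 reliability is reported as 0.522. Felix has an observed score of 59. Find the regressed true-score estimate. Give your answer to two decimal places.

66.85

Kelley's formula gives T̂ = 0.522·59 + 0.478·75.43 = 30.798 + 36.05554 = 66.854.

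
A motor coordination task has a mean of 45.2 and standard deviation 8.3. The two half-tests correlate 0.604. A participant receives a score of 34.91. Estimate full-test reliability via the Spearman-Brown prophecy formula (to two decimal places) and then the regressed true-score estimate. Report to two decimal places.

Spearman-Brown: ρ = 2r/(1 + r) = 2(0.604)/(1 + 0.604) = 1.2080/1.604 = 0.7531 → 0.75
T̂ = 0.75(34.91) + 0.25(45.2) = 26.1825 + 11.300 = 37.483 → 37.48

37.48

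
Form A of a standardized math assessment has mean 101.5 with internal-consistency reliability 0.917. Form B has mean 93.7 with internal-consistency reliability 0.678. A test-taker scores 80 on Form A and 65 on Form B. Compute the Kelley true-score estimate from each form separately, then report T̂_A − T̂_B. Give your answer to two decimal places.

7.54

T̂_A = 0.917(80) + 0.083(101.5) = 81.7845
T̂_B = 0.678(65) + 0.322(93.7) = 74.2414
T̂_A − T̂_B = 7.5431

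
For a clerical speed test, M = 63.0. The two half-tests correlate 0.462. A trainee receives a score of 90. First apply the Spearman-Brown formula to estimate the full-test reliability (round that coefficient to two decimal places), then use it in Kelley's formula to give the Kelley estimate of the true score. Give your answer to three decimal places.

Spearman-Brown: ρ = 2r/(1 + r) = 2(0.462)/(1 + 0.462) = 0.9240/1.462 = 0.6320 → 0.63
T̂ = ρX + (1 − ρ)μ
  = 0.63 × 90 + 0.37 × 63.0
  = 56.70 + 23.310
  = 80.0100
  ≈ 80.010

80.010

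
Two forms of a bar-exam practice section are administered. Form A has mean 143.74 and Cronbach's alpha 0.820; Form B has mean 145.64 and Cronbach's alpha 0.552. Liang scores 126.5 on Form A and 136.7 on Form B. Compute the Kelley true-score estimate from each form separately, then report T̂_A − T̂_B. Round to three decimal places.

T̂_A = 0.820(126.5) + 0.180(143.74) = 129.60320
T̂_B = 0.552(136.7) + 0.448(145.64) = 140.70512
T̂_A − T̂_B = -11.10192

-11.102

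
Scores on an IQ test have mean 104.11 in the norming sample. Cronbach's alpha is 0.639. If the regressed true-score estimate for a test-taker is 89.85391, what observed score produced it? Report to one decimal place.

81.8

T̂ = ρX + (1 − ρ)μ  ⇒  X = (T̂ − (1 − ρ)μ) / ρ
X = (89.85391 − 0.361 × 104.11) / 0.639 = (89.85391 − 37.58371) / 0.639 = 52.27020 / 0.639 = 81.800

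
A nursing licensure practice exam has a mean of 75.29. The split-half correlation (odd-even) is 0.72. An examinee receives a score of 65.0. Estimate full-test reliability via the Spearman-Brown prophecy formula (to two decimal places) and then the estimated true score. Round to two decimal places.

Spearman-Brown: ρ = 2r/(1 + r) = 2(0.72)/(1 + 0.72) = 1.440/1.72 = 0.8372 → 0.84
T̂ = ρX + (1 − ρ)μ
  = 0.84 × 65.0 + 0.16 × 75.29
  = 54.600 + 12.0464
  = 66.646
  ≈ 66.65

66.65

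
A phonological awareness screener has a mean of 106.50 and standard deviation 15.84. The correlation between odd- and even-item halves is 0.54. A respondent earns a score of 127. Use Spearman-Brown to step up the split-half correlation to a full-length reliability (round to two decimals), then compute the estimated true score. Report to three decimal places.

120.850

Spearman-Brown: ρ = 2r/(1 + r) = 2(0.54)/(1 + 0.54) = 1.080/1.54 = 0.7013 → 0.70
T̂ = 0.70(127) + 0.30(106.50) = 88.90 + 31.9500 = 120.8500 → 120.850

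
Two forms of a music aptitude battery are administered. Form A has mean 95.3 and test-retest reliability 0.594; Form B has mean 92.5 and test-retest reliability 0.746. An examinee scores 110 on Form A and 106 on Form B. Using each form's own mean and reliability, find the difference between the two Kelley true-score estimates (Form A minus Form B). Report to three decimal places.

T̂_A = 0.594(110) + 0.406(95.3) = 104.03180
T̂_B = 0.746(106) + 0.254(92.5) = 102.57100
T̂_A − T̂_B = 1.46080

1.461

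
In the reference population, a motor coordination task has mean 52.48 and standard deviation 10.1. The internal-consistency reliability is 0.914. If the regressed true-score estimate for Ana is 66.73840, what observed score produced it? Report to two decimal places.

68.08

T̂ = ρX + (1 − ρ)μ  ⇒  X = (T̂ − (1 − ρ)μ) / ρ
X = (66.73840 − 0.086 × 52.48) / 0.914 = (66.73840 − 4.51328) / 0.914 = 62.22512 / 0.914 = 68.0800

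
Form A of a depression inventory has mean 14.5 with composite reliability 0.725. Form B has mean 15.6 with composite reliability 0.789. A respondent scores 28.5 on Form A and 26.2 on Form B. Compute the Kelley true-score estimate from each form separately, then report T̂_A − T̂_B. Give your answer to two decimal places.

T̂_A = 0.725(28.5) + 0.275(14.5) = 24.6500
T̂_B = 0.789(26.2) + 0.211(15.6) = 23.9634
T̂_A − T̂_B = 0.6866

0.69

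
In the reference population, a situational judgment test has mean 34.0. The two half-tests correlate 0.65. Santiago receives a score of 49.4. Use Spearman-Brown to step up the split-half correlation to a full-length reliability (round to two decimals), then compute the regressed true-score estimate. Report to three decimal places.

46.166

Spearman-Brown: ρ = 2r/(1 + r) = 2(0.65)/(1 + 0.65) = 1.300/1.65 = 0.7879 → 0.79
T̂ = 0.79(49.4) + 0.21(34.0) = 39.026 + 7.140 = 46.1660 → 46.166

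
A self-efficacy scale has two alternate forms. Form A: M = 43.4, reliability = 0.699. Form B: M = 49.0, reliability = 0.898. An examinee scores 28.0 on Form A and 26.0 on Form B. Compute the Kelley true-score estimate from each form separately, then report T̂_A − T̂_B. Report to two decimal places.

T̂_A = 0.699(28.0) + 0.301(43.4) = 32.6354
T̂_B = 0.898(26.0) + 0.102(49.0) = 28.3460
T̂_A − T̂_B = 4.2894

4.29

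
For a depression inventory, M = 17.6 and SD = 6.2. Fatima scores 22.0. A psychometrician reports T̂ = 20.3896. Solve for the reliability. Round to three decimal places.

0.634

T̂ = ρX + (1 − ρ)μ  ⇒  T̂ − μ = ρ(X − μ)
ρ = (T̂ − μ)/(X − μ) = (20.3896 − 17.6) / (22.0 − 17.6) = 2.7896 / 4.4 = 0.63400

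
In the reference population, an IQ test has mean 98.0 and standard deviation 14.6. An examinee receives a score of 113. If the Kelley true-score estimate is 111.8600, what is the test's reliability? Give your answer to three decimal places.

T̂ = ρX + (1 − ρ)μ  ⇒  T̂ − μ = ρ(X − μ)
ρ = (T̂ − μ)/(X − μ) = (111.8600 − 98.0) / (113 − 98.0) = 13.8600 / 15.0 = 0.92400

0.924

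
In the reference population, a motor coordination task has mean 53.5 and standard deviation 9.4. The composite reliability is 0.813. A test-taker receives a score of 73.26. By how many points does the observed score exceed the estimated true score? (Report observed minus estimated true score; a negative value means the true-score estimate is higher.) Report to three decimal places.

T̂ = 0.813(73.26) + 0.187(53.5) = 59.56038 + 10.0045 = 69.56488 → 69.5649
X − T̂ = 73.26 − 69.5649 = 3.6951 → 3.695

3.695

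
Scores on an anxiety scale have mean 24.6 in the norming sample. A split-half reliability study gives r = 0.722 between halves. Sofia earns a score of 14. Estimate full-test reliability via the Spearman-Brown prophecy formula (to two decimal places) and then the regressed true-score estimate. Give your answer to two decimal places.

15.70

Spearman-Brown: ρ = 2r/(1 + r) = 2(0.722)/(1 + 0.722) = 1.4440/1.722 = 0.8386 → 0.84
Kelley's formula gives T̂ = 0.84·14 + 0.16·24.6 = 11.76 + 3.936 = 15.696.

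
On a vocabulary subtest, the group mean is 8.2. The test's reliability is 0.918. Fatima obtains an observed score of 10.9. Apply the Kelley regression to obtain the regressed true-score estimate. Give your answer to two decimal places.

T̂ = ρX + (1 − ρ)μ
  = 0.918 × 10.9 + 0.082 × 8.2
  = 10.0062 + 0.6724
  = 10.679
  ≈ 10.68

10.68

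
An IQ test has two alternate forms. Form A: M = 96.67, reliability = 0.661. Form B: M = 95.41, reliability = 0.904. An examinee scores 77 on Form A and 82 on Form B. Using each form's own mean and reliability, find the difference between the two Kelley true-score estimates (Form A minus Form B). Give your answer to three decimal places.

0.381

T̂_A = 0.661(77) + 0.339(96.67) = 83.66813
T̂_B = 0.904(82) + 0.096(95.41) = 83.28736
T̂_A − T̂_B = 0.38077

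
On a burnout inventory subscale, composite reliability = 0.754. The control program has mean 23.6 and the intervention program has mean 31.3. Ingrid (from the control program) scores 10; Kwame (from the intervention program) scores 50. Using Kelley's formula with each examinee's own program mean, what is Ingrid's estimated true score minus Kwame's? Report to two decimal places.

T̂_Ingrid = 0.754(10) + 0.246(23.6) = 13.3456
T̂_Kwame = 0.754(50) + 0.246(31.3) = 45.3998
Difference = 13.3456 − 45.3998 = -32.0542

-32.05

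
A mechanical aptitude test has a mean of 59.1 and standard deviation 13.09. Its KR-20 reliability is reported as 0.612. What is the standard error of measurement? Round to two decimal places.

SEM = SD · √(1 − ρ) = 13.09 × √0.388 = 13.09 × 0.6229 = 8.154

8.15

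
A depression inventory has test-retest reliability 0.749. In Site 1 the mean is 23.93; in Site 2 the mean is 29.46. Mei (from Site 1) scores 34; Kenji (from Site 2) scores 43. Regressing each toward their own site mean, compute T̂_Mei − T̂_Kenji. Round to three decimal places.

-8.129

T̂_Mei = 0.749(34) + 0.251(23.93) = 31.47243
T̂_Kenji = 0.749(43) + 0.251(29.46) = 39.60146
Difference = 31.47243 − 39.60146 = -8.12903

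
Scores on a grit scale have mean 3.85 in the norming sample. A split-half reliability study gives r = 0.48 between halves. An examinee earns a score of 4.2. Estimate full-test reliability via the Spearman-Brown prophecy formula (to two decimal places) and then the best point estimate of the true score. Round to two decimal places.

4.08

Spearman-Brown: ρ = 2r/(1 + r) = 2(0.48)/(1 + 0.48) = 0.960/1.48 = 0.6486 → 0.65
T̂ = ρX + (1 − ρ)μ
  = 0.65 × 4.2 + 0.35 × 3.85
  = 2.730 + 1.3475
  = 4.078
  ≈ 4.08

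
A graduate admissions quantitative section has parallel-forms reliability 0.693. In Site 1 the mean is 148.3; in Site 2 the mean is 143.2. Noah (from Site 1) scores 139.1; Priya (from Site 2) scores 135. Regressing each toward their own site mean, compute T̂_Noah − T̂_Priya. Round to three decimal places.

4.407

T̂_Noah = 0.693(139.1) + 0.307(148.3) = 141.92440
T̂_Priya = 0.693(135) + 0.307(143.2) = 137.51740
Difference = 141.92440 − 137.51740 = 4.40700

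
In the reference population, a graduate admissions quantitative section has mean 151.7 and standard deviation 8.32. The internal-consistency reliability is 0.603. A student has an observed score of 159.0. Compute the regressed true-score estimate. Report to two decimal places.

T̂ = ρX + (1 − ρ)μ
  = 0.603 × 159.0 + 0.397 × 151.7
  = 95.8770 + 60.2249
  = 156.102
  ≈ 156.10

156.10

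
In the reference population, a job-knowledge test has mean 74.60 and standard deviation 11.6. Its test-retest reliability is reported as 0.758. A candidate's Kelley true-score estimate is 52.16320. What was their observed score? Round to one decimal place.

45.0

T̂ = ρX + (1 − ρ)μ  ⇒  X = (T̂ − (1 − ρ)μ) / ρ
X = (52.16320 − 0.242 × 74.60) / 0.758 = (52.16320 − 18.05320) / 0.758 = 34.11000 / 0.758 = 45.000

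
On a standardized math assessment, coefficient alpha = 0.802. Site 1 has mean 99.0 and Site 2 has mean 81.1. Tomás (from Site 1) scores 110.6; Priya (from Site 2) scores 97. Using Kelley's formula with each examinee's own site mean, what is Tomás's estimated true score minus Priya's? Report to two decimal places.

T̂_Tomás = 0.802(110.6) + 0.198(99.0) = 108.3032
T̂_Priya = 0.802(97) + 0.198(81.1) = 93.8518
Difference = 108.3032 − 93.8518 = 14.4514

14.45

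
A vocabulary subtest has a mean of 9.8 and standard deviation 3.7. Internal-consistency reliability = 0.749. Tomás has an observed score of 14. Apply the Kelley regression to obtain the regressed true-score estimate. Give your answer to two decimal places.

12.95

Weight the observed score by reliability and the mean by (1 − reliability): T̂ = 0.749·14 + 0.251·9.8 = 10.486 + 2.4598 = 12.946.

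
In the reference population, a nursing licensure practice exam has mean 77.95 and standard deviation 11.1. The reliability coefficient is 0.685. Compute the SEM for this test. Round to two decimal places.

6.23

SEM = SD · √(1 − ρ) = 11.1 × √0.315 = 11.1 × 0.5612 = 6.230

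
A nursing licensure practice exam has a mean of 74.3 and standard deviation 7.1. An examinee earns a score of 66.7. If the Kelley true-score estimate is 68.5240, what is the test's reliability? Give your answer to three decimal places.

T̂ = ρX + (1 − ρ)μ  ⇒  T̂ − μ = ρ(X − μ)
ρ = (T̂ − μ)/(X − μ) = (68.5240 − 74.3) / (66.7 − 74.3) = -5.7760 / -7.6 = 0.76000

0.760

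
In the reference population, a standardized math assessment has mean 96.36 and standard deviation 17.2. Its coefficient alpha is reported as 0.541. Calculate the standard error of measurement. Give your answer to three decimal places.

SEM = SD · √(1 − ρ) = 17.2 × √0.459 = 17.2 × 0.6775 = 11.6529

11.653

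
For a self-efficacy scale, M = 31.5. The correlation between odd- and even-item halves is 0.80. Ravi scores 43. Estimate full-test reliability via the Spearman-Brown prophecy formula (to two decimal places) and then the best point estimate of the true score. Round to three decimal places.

41.735

Spearman-Brown: ρ = 2r/(1 + r) = 2(0.80)/(1 + 0.80) = 1.600/1.80 = 0.8889 → 0.89
T̂ = 0.89(43) + 0.11(31.5) = 38.27 + 3.465 = 41.7350 → 41.735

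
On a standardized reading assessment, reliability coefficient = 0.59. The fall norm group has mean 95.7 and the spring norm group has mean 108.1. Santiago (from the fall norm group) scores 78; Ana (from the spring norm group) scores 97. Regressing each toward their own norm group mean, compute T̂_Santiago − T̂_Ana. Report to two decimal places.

T̂_Santiago = 0.59(78) + 0.41(95.7) = 85.2570
T̂_Ana = 0.59(97) + 0.41(108.1) = 101.5510
Difference = 85.2570 − 101.5510 = -16.2940

-16.29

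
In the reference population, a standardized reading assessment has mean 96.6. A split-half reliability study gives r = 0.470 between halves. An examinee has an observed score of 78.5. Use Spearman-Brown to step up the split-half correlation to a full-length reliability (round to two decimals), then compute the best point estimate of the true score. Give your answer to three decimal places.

85.016

Spearman-Brown: ρ = 2r/(1 + r) = 2(0.470)/(1 + 0.470) = 0.9400/1.470 = 0.6395 → 0.64
T̂ = ρX + (1 − ρ)μ
  = 0.64 × 78.5 + 0.36 × 96.6
  = 50.240 + 34.776
  = 85.0160
  ≈ 85.016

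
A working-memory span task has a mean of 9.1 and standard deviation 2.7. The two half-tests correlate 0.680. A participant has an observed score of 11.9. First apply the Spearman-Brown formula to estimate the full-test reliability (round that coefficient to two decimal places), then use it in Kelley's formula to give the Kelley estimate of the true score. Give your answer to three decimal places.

11.368

Spearman-Brown: ρ = 2r/(1 + r) = 2(0.680)/(1 + 0.680) = 1.3600/1.680 = 0.8095 → 0.81
T̂ = ρX + (1 − ρ)μ
  = 0.81 × 11.9 + 0.19 × 9.1
  = 9.639 + 1.729
  = 11.3680
  ≈ 11.368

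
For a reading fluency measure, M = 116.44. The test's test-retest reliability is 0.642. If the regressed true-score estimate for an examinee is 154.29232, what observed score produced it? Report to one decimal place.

175.4

T̂ = ρX + (1 − ρ)μ  ⇒  X = (T̂ − (1 − ρ)μ) / ρ
X = (154.29232 − 0.358 × 116.44) / 0.642 = (154.29232 − 41.68552) / 0.642 = 112.60680 / 0.642 = 175.400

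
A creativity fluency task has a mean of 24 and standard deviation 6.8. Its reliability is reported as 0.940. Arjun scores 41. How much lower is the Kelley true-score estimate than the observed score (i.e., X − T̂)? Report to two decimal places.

1.02

T̂ = ρX + (1 − ρ)μ
  = 0.940 × 41 + 0.060 × 24
  = 38.540 + 1.440
  = 39.9800
  ≈ 39.980
X − T̂ = 41 − 39.980 = 1.020 → 1.02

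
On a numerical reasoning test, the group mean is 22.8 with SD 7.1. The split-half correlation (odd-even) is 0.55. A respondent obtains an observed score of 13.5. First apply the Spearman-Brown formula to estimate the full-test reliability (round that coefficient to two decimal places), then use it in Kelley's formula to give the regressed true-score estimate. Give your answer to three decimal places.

Spearman-Brown: ρ = 2r/(1 + r) = 2(0.55)/(1 + 0.55) = 1.100/1.55 = 0.7097 → 0.71
Kelley's formula gives T̂ = 0.71·13.5 + 0.29·22.8 = 9.585 + 6.612 = 16.1970.

16.197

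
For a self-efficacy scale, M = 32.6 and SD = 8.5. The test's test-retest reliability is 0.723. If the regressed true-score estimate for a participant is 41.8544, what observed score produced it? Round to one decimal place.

T̂ = ρX + (1 − ρ)μ  ⇒  X = (T̂ − (1 − ρ)μ) / ρ
X = (41.8544 − 0.277 × 32.6) / 0.723 = (41.8544 − 9.0302) / 0.723 = 32.8242 / 0.723 = 45.400

45.4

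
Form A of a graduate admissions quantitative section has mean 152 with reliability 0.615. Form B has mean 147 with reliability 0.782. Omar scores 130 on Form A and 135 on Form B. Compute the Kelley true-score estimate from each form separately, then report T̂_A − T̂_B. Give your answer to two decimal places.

T̂_A = 0.615(130) + 0.385(152) = 138.4700
T̂_B = 0.782(135) + 0.218(147) = 137.6160
T̂_A − T̂_B = 0.8540

0.85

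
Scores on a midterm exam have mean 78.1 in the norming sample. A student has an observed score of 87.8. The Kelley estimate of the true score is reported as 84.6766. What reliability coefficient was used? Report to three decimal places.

T̂ = ρX + (1 − ρ)μ  ⇒  T̂ − μ = ρ(X − μ)
ρ = (T̂ − μ)/(X − μ) = (84.6766 − 78.1) / (87.8 − 78.1) = 6.5766 / 9.7 = 0.67800

0.678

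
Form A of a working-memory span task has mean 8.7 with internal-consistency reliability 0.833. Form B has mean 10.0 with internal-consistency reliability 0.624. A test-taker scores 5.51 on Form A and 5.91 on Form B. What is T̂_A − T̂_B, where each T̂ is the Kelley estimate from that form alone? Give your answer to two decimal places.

T̂_A = 0.833(5.51) + 0.167(8.7) = 6.0427
T̂_B = 0.624(5.91) + 0.376(10.0) = 7.4478
T̂_A − T̂_B = -1.4051

-1.41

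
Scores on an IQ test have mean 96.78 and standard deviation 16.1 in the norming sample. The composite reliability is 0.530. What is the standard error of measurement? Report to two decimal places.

SEM = SD · √(1 − ρ) = 16.1 × √0.470 = 16.1 × 0.6856 = 11.038

11.04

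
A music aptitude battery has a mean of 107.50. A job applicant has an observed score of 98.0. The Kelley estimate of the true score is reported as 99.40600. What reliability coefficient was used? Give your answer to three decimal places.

T̂ = ρX + (1 − ρ)μ  ⇒  T̂ − μ = ρ(X − μ)
ρ = (T̂ − μ)/(X − μ) = (99.40600 − 107.50) / (98.0 − 107.50) = -8.09400 / -9.50 = 0.85200

0.852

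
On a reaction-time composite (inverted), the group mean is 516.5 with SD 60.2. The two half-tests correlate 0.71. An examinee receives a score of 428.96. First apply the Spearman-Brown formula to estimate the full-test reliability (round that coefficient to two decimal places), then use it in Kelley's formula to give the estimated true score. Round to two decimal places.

443.84

Spearman-Brown: ρ = 2r/(1 + r) = 2(0.71)/(1 + 0.71) = 1.420/1.71 = 0.8304 → 0.83
Regress the observed score toward the mean by the unreliability: T̂ = 0.83·428.96 + 0.17·516.5 = 356.0368 + 87.805 = 443.842.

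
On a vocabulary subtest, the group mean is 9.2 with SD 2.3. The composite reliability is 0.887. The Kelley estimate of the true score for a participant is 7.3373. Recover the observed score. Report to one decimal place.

7.1

T̂ = ρX + (1 − ρ)μ  ⇒  X = (T̂ − (1 − ρ)μ) / ρ
X = (7.3373 − 0.113 × 9.2) / 0.887 = (7.3373 − 1.0396) / 0.887 = 6.2977 / 0.887 = 7.100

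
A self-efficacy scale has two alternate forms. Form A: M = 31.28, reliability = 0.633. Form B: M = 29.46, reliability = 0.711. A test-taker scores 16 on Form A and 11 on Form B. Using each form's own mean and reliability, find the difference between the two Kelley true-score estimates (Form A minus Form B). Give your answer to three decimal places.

T̂_A = 0.633(16) + 0.367(31.28) = 21.60776
T̂_B = 0.711(11) + 0.289(29.46) = 16.33494
T̂_A − T̂_B = 5.27282

5.273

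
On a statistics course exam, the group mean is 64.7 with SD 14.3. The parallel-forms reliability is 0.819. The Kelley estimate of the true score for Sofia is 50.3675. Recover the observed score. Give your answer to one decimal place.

T̂ = ρX + (1 − ρ)μ  ⇒  X = (T̂ − (1 − ρ)μ) / ρ
X = (50.3675 − 0.181 × 64.7) / 0.819 = (50.3675 − 11.7107) / 0.819 = 38.6568 / 0.819 = 47.200

47.2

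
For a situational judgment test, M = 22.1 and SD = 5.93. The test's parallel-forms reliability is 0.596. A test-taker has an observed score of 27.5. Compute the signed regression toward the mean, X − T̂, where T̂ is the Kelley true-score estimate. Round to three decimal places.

2.182

T̂ = ρX + (1 − ρ)μ
  = 0.596 × 27.5 + 0.404 × 22.1
  = 16.3900 + 8.9284
  = 25.31840
  ≈ 25.3184
X − T̂ = 27.5 − 25.3184 = 2.1816 → 2.182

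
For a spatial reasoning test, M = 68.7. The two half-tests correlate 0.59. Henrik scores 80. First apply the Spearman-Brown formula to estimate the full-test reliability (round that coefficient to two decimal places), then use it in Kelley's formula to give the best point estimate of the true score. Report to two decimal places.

77.06

Spearman-Brown: ρ = 2r/(1 + r) = 2(0.59)/(1 + 0.59) = 1.180/1.59 = 0.7421 → 0.74
T̂ = ρX + (1 − ρ)μ
  = 0.74 × 80 + 0.26 × 68.7
  = 59.20 + 17.862
  = 77.062
  ≈ 77.06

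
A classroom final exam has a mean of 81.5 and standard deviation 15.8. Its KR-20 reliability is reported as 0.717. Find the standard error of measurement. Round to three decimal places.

8.405

SEM = SD · √(1 − ρ) = 15.8 × √0.283 = 15.8 × 0.5320 = 8.4052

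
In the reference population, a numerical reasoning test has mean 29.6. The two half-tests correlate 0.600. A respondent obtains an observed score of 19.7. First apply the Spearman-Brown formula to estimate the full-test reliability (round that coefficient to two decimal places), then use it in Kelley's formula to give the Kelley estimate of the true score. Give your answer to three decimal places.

22.175

Spearman-Brown: ρ = 2r/(1 + r) = 2(0.600)/(1 + 0.600) = 1.2000/1.600 = 0.7500 → 0.75
T̂ = ρX + (1 − ρ)μ
  = 0.75 × 19.7 + 0.25 × 29.6
  = 14.775 + 7.400
  = 22.1750
  ≈ 22.175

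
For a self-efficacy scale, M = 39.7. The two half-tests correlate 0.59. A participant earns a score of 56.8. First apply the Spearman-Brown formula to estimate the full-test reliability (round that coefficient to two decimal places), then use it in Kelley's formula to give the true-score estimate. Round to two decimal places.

Spearman-Brown: ρ = 2r/(1 + r) = 2(0.59)/(1 + 0.59) = 1.180/1.59 = 0.7421 → 0.74
T̂ = ρX + (1 − ρ)μ
  = 0.74 × 56.8 + 0.26 × 39.7
  = 42.032 + 10.322
  = 52.354
  ≈ 52.35

52.35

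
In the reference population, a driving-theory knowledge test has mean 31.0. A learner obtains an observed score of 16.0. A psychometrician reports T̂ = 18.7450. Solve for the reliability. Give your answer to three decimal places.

T̂ = ρX + (1 − ρ)μ  ⇒  T̂ − μ = ρ(X − μ)
ρ = (T̂ − μ)/(X − μ) = (18.7450 − 31.0) / (16.0 − 31.0) = -12.2550 / -15.0 = 0.81700

0.817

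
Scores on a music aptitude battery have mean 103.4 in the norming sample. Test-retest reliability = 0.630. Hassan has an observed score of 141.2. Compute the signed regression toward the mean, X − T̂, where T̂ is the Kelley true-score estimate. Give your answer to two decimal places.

T̂ = 0.630(141.2) + 0.370(103.4) = 88.9560 + 38.2580 = 127.2140 → 127.214
X − T̂ = 141.2 − 127.214 = 13.986 → 13.99

13.99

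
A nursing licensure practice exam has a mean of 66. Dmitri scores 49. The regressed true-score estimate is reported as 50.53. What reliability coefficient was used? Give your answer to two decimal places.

0.91

T̂ = ρX + (1 − ρ)μ  ⇒  T̂ − μ = ρ(X − μ)
ρ = (T̂ − μ)/(X − μ) = (50.53 − 66) / (49 − 66) = -15.47 / -17.0 = 0.9100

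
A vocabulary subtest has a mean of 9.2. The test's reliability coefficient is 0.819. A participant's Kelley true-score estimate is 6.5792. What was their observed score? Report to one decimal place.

6.0

T̂ = ρX + (1 − ρ)μ  ⇒  X = (T̂ − (1 − ρ)μ) / ρ
X = (6.5792 − 0.181 × 9.2) / 0.819 = (6.5792 − 1.6652) / 0.819 = 4.9140 / 0.819 = 6.000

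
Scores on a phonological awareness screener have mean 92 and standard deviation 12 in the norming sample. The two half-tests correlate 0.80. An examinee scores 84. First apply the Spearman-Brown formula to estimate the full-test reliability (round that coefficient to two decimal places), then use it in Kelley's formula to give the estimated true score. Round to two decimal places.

84.88

Spearman-Brown: ρ = 2r/(1 + r) = 2(0.80)/(1 + 0.80) = 1.600/1.80 = 0.8889 → 0.89
T̂ = ρX + (1 − ρ)μ
  = 0.89 × 84 + 0.11 × 92
  = 74.76 + 10.12
  = 84.880
  ≈ 84.88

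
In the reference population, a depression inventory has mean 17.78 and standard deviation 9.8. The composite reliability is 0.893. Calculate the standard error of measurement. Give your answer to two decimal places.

SEM = SD · √(1 − ρ) = 9.8 × √0.107 = 9.8 × 0.3271 = 3.206

3.21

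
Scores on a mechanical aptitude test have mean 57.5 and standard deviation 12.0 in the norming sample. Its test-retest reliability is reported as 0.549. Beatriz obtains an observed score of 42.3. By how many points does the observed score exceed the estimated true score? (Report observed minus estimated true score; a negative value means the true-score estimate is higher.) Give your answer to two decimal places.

-6.86

Weight the observed score by reliability and the mean by (1 − reliability): T̂ = 0.549·42.3 + 0.451·57.5 = 23.2227 + 25.9325 = 49.1552.
X − T̂ = 42.3 − 49.155 = -6.855 → -6.86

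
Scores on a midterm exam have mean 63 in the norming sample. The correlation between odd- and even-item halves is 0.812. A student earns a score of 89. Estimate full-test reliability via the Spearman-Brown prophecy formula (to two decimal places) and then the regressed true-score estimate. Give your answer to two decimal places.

Spearman-Brown: ρ = 2r/(1 + r) = 2(0.812)/(1 + 0.812) = 1.6240/1.812 = 0.8962 → 0.90
T̂ = ρX + (1 − ρ)μ
  = 0.90 × 89 + 0.10 × 63
  = 80.10 + 6.30
  = 86.400
  ≈ 86.40

86.40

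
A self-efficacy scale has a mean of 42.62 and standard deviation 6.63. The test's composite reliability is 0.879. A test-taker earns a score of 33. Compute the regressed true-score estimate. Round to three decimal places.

34.164

T̂ = ρX + (1 − ρ)μ
  = 0.879 × 33 + 0.121 × 42.62
  = 29.007 + 5.15702
  = 34.1640
  ≈ 34.164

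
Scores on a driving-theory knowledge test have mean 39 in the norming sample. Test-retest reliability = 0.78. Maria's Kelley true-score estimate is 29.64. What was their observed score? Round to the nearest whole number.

27

T̂ = ρX + (1 − ρ)μ  ⇒  X = (T̂ − (1 − ρ)μ) / ρ
X = (29.64 − 0.22 × 39) / 0.78 = (29.64 − 8.58) / 0.78 = 21.06 / 0.78 = 27.00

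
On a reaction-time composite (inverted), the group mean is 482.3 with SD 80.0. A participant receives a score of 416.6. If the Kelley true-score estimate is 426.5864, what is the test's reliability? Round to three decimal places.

0.848

T̂ = ρX + (1 − ρ)μ  ⇒  T̂ − μ = ρ(X − μ)
ρ = (T̂ − μ)/(X − μ) = (426.5864 − 482.3) / (416.6 − 482.3) = -55.7136 / -65.7 = 0.84800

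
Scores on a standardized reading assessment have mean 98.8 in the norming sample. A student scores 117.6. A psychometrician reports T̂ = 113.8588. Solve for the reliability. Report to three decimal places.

T̂ = ρX + (1 − ρ)μ  ⇒  T̂ − μ = ρ(X − μ)
ρ = (T̂ − μ)/(X − μ) = (113.8588 − 98.8) / (117.6 − 98.8) = 15.0588 / 18.8 = 0.80100

0.801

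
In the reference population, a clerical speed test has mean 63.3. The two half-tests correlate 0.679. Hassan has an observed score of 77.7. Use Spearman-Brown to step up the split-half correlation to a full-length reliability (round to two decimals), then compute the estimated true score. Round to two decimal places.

74.96

Spearman-Brown: ρ = 2r/(1 + r) = 2(0.679)/(1 + 0.679) = 1.3580/1.679 = 0.8088 → 0.81
T̂ = 0.81(77.7) + 0.19(63.3) = 62.937 + 12.027 = 74.964 → 74.96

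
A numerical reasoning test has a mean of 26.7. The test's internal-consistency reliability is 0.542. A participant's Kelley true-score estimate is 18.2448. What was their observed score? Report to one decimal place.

11.1

T̂ = ρX + (1 − ρ)μ  ⇒  X = (T̂ − (1 − ρ)μ) / ρ
X = (18.2448 − 0.458 × 26.7) / 0.542 = (18.2448 − 12.2286) / 0.542 = 6.0162 / 0.542 = 11.100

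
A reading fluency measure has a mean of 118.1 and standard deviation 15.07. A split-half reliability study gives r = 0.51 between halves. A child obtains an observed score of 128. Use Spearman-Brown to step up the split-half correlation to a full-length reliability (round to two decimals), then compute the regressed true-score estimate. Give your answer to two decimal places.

Spearman-Brown: ρ = 2r/(1 + r) = 2(0.51)/(1 + 0.51) = 1.020/1.51 = 0.6755 → 0.68
T̂ = ρX + (1 − ρ)μ
  = 0.68 × 128 + 0.32 × 118.1
  = 87.04 + 37.792
  = 124.832
  ≈ 124.83

124.83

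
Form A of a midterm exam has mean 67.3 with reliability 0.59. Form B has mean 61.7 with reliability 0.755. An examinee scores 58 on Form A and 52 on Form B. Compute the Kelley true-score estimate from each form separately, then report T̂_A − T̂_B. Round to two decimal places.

7.44

T̂_A = 0.59(58) + 0.41(67.3) = 61.8130
T̂_B = 0.755(52) + 0.245(61.7) = 54.3765
T̂_A − T̂_B = 7.4365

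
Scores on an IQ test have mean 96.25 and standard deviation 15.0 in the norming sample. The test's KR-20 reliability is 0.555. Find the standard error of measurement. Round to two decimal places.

10.01

SEM = SD · √(1 − ρ) = 15.0 × √0.445 = 15.0 × 0.6671 = 10.006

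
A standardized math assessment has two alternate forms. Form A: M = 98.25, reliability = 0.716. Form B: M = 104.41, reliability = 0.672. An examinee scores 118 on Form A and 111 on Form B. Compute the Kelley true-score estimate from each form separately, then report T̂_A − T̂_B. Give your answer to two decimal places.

3.55

T̂_A = 0.716(118) + 0.284(98.25) = 112.3910
T̂_B = 0.672(111) + 0.328(104.41) = 108.8385
T̂_A − T̂_B = 3.5525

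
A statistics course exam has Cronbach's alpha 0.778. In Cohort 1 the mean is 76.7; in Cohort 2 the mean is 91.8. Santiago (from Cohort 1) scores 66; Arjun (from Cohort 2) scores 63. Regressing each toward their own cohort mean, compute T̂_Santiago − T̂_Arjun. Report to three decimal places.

-1.018

T̂_Santiago = 0.778(66) + 0.222(76.7) = 68.37540
T̂_Arjun = 0.778(63) + 0.222(91.8) = 69.39360
Difference = 68.37540 − 69.39360 = -1.01820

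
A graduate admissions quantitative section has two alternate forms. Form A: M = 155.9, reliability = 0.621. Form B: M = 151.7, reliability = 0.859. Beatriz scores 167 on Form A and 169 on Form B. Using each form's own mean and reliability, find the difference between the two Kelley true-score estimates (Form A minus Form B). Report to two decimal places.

-3.77

T̂_A = 0.621(167) + 0.379(155.9) = 162.7931
T̂_B = 0.859(169) + 0.141(151.7) = 166.5607
T̂_A − T̂_B = -3.7676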